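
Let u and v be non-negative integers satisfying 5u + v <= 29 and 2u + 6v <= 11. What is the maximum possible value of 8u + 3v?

40

The continuous relaxation peaks at (5.5, 0) with value 44.00; rounding to a feasible lattice point costs some objective.
(u,v)=(5,0): 5·5+1·0=25≤29, 2·5+6·0=10≤11, objective 40.
(u,v)=(4,0): 5·4+1·0=20≤29, 2·4+6·0=8≤11, objective 32.
Maximum is 40 at (u,v)=(5,0).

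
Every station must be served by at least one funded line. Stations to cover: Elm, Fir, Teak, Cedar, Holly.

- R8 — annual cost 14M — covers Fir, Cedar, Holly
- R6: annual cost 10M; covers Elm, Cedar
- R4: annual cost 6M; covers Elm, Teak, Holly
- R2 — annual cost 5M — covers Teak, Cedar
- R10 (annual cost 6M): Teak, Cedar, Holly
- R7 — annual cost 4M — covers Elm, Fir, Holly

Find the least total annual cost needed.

Choose R2 and R7: together they cover Elm, Fir, Teak, Cedar, Holly — every station.
Total annual cost: 5 + 4 = 9.
No cover costs less than 9.

9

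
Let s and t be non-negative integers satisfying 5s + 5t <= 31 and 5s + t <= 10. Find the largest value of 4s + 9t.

(s,t)=(0,6): 5·0+5·6=30≤31, 5·0+1·6=6≤10, objective 54.
(s,t)=(1,5): 5·1+5·5=30≤31, 5·1+1·5=10≤10, objective 49.
(s,t)=(0,5): 5·0+5·5=25≤31, 5·0+1·5=5≤10, objective 45.
No feasible integer point exceeds 54.

54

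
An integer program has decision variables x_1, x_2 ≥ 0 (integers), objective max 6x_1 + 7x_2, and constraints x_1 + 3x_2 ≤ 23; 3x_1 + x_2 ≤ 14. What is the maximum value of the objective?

61

The continuous relaxation peaks at (2.38, 6.88) with value 62.38; rounding to a feasible lattice point costs some objective.
(x_1,x_2)=(2,7): 1·2+3·7=23≤23, 3·2+1·7=13≤14, objective 61.
(x_1,x_2)=(1,7): 1·1+3·7=22≤23, 3·1+1·7=10≤14, objective 55.
(x_1,x_2)=(2,6): 1·2+3·6=20≤23, 3·2+1·6=12≤14, objective 54.
The best lattice point is (2,7), giving 61.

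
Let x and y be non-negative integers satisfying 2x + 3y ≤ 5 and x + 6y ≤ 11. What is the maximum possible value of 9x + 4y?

18

The continuous relaxation peaks at (2.5, 0) with value 22.50; rounding to a feasible lattice point costs some objective.
(x,y)=(2,0): 2·2+3·0=4≤5, 1·2+6·0=2≤11, objective 18.
(x,y)=(1,1): 2·1+3·1=5≤5, 1·1+6·1=7≤11, objective 13.
(x,y)=(1,0): 2·1+3·0=2≤5, 1·1+6·0=1≤11, objective 9.
No feasible integer point exceeds 18.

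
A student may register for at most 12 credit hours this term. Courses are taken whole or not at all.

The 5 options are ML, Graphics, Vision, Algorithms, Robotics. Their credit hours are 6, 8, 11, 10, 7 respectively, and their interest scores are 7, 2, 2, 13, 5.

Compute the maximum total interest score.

13

Allowing fractional choices, the relaxed optimum would be about 15.3, but courses are indivisible.
ML: credit hours 6 ≤ 12, interest score 7.
Robotics: credit hours 7 ≤ 12, interest score 5.
Algorithms: credit hours 10 ≤ 12, interest score 13.
Best is Algorithms with total interest score 13.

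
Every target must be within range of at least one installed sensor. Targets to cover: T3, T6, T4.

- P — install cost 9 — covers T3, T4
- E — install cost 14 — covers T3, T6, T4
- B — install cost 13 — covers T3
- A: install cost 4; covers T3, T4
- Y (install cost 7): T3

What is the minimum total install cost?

The greedy cost-per-new-target heuristic would pick A and E for 18, but a cheaper cover exists.
E alone covers T3, T6, T4 — every target.
Total install cost: 14.
No cover costs less than 14.

14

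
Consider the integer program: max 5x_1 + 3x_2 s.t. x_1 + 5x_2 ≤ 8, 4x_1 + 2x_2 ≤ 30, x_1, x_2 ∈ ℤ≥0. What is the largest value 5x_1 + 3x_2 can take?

The continuous relaxation peaks at (7.44, 0.111) with value 37.56; rounding to a feasible lattice point costs some objective.
(x_1,x_2)=(7,0): 1·7+5·0=7≤8, 4·7+2·0=28≤30, objective 35.
(x_1,x_2)=(6,0): 1·6+5·0=6≤8, 4·6+2·0=24≤30, objective 30.
Maximum is 35 at (x_1,x_2)=(7,0).

35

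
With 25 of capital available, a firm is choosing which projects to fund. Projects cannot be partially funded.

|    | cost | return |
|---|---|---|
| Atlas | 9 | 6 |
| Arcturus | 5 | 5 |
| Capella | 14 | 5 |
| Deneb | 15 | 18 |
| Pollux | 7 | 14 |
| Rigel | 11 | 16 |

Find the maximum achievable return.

Allowing fractional choices, the relaxed optimum would be about 38.4, but projects are indivisible.
Deneb + Pollux: cost 15 + 7 = 22 ≤ 25, return 18 + 14 = 32.
Arcturus + Pollux + Rigel: cost 5 + 7 + 11 = 23 ≤ 25, return 5 + 14 + 16 = 35.
Best is Arcturus, Pollux, and Rigel with total return 35.

35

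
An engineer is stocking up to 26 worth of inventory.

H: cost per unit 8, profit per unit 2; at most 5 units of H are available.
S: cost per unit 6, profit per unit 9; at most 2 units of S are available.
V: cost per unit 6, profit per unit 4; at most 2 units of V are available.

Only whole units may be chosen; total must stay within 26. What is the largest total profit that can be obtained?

26

This is a bounded integer knapsack.
2×S and 2×V: cost 24 ≤ 26, profit 2·9 + 2·4 = 26.
1×H, 2×S, and 1×V: cost 26 ≤ 26, profit 1·2 + 2·9 + 1·4 = 24.
Best is 26.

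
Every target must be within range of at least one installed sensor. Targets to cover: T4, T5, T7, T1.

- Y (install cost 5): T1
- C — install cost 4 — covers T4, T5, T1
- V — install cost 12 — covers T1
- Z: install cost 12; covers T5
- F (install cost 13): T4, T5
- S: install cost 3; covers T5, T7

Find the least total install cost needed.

7

Choose C and S: together they cover T4, T5, T7, T1 — every target.
Total install cost: 4 + 3 = 7.
No cover costs less than 7.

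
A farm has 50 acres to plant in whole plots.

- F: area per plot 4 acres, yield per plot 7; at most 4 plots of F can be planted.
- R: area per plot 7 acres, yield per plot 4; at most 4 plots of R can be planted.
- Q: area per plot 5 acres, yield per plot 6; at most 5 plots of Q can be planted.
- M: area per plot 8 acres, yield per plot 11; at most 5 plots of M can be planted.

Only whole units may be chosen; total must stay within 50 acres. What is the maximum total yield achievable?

73

This is a bounded integer knapsack.
Take 4×F, 2×Q, and 3×M: area 50 ≤ 50, yield 4·7 + 2·6 + 3·11 = 73.
F has the best ratio (7/4) and is taken to its limit of 4; remaining capacity is filled optimally with the others.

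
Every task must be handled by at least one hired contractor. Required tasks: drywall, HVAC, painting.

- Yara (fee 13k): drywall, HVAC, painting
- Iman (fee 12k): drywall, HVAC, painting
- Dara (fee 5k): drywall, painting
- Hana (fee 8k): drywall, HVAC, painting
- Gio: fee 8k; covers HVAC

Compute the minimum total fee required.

8

This is a weighted set-cover instance.
Hana alone covers drywall, HVAC, painting — every task.
Total fee: 8.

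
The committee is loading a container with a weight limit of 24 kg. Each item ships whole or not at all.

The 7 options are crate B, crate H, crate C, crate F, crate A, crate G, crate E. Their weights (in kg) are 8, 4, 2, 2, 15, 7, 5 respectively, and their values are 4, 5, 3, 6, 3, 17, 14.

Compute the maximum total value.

45

This is a 0-1 knapsack instance.
Allowing fractional choices, the relaxed optimum would be about 47.0, but items are indivisible.
crate H + crate C + crate F + crate G + crate E: weight 4 + 2 + 2 + 7 + 5 = 20 ≤ 24, value 5 + 3 + 6 + 17 + 14 = 45.
crate H + crate F + crate G + crate E: weight 4 + 2 + 7 + 5 = 18 ≤ 24, value 5 + 6 + 17 + 14 = 42.
crate B + crate C + crate F + crate G + crate E: weight 8 + 2 + 2 + 7 + 5 = 24 ≤ 24, value 4 + 3 + 6 + 17 + 14 = 44.
Best is crate H, crate C, crate F, crate G, and crate E with total value 45.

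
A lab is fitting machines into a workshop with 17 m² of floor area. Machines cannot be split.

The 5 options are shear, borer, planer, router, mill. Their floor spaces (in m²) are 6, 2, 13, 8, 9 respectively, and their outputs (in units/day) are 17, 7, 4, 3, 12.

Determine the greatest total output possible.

Take shear, borer, and mill: floor space 6 + 2 + 9 = 17 ≤ 17, output 17 + 7 + 12 = 36.
No other feasible combination does better.

36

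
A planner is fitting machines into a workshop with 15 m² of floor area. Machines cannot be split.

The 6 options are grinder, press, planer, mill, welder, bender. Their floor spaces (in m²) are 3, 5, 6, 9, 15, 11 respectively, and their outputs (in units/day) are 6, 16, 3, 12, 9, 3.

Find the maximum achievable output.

press + mill: floor space 5 + 9 = 14 ≤ 15, output 16 + 12 = 28.
grinder + press + planer: floor space 3 + 5 + 6 = 14 ≤ 15, output 6 + 16 + 3 = 25.
Best is press and mill with total output 28.

28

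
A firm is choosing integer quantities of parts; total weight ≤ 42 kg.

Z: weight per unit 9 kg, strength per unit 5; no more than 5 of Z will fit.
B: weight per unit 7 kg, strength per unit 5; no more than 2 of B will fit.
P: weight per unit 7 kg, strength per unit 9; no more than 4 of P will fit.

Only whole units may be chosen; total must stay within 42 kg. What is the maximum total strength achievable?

2×B and 4×P: weight 42 ≤ 42, strength 2·5 + 4·9 = 46.
1×B and 4×P: weight 35 ≤ 42, strength 1·5 + 4·9 = 41.
Best is 46.

46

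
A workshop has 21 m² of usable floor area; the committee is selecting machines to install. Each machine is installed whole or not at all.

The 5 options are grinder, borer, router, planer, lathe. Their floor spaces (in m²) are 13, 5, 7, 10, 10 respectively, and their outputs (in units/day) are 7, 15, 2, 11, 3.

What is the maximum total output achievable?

borer + lathe: floor space 5 + 10 = 15 ≤ 21, output 15 + 3 = 18.
grinder + borer: floor space 13 + 5 = 18 ≤ 21, output 7 + 15 = 22.
borer + planer: floor space 5 + 10 = 15 ≤ 21, output 15 + 11 = 26.
Best is borer and planer with total output 26.

26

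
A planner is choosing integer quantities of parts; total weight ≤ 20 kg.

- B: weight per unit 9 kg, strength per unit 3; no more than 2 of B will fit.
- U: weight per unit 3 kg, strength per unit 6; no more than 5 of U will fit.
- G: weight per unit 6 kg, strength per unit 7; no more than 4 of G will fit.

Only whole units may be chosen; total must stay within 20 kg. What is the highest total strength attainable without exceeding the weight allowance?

U has the best ratio (6/3); taking only U gives at most 5×6 = 30 (stopped by the supply cap of 5).
Mixing does better — 4×U and 1×G: weight 18 ≤ 20, strength 4·6 + 1·7 = 31.

31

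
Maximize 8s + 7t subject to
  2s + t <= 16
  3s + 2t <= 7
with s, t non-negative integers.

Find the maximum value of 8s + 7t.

22

(s,t)=(1,2) is feasible, giving 22.
(s,t)=(0,3) is feasible, giving 21.
(s,t)=(1,1) is feasible, giving 15.
(s,t)=(0,2) is feasible, giving 14.
The best lattice point is (1,2), giving 22.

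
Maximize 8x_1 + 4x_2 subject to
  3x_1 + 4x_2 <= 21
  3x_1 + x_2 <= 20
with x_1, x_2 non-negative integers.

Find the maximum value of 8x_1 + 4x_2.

(x_1,x_2)=(6,0): 3·6+4·0=18≤21, 3·6+1·0=18≤20, objective 48.
(x_1,x_2)=(5,1): 3·5+4·1=19≤21, 3·5+1·1=16≤20, objective 44.
(x_1,x_2)=(5,0): 3·5+4·0=15≤21, 3·5+1·0=15≤20, objective 40.
The best lattice point is (6,0), giving 48.

48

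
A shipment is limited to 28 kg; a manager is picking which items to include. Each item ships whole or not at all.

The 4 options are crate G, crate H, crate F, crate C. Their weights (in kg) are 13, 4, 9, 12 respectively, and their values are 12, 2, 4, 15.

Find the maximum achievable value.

This is a 0-1 knapsack instance.
Take crate G and crate C: weight 13 + 12 = 25 ≤ 28, value 12 + 15 = 27.
No other feasible combination does better.

27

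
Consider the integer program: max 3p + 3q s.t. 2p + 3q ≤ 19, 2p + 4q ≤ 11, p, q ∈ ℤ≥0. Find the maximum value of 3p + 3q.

The continuous relaxation peaks at (5.5, 0) with value 16.50; rounding to a feasible lattice point costs some objective.
(p,q)=(5,0): 2·5+3·0=10≤19, 2·5+4·0=10≤11, objective 15.
(p,q)=(4,0): 2·4+3·0=8≤19, 2·4+4·0=8≤11, objective 12.
Maximum is 15 at (p,q)=(5,0).

15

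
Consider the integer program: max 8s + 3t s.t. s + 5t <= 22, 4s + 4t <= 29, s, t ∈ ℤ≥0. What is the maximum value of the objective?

The continuous relaxation peaks at (7.25, 0) with value 58.00; rounding to a feasible lattice point costs some objective.
(s,t)=(7,0): 1·7+5·0=7≤22, 4·7+4·0=28≤29, objective 56.
(s,t)=(6,1): 1·6+5·1=11≤22, 4·6+4·1=28≤29, objective 51.
(s,t)=(6,0): 1·6+5·0=6≤22, 4·6+4·0=24≤29, objective 48.
Maximum is 56 at (s,t)=(7,0).

56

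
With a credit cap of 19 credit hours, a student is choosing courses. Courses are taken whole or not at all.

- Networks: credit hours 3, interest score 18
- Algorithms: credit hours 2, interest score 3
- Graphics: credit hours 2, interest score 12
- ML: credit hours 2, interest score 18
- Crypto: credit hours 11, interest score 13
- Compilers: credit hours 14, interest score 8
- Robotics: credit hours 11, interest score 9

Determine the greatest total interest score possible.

61

Take Networks, Graphics, ML, and Crypto: credit hours 3 + 2 + 2 + 11 = 18 ≤ 19, interest score 18 + 12 + 18 + 13 = 61.
No other feasible combination does better.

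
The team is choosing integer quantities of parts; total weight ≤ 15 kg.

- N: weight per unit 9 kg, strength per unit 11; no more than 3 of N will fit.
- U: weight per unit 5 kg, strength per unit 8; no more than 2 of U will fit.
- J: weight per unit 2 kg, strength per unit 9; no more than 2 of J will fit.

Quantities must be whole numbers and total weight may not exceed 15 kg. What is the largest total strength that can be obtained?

34

Take 2×U and 2×J: weight 14 ≤ 15, strength 2·8 + 2·9 = 34.
J has the best ratio (9/2) and is taken to its limit of 2; remaining capacity is filled optimally with the others.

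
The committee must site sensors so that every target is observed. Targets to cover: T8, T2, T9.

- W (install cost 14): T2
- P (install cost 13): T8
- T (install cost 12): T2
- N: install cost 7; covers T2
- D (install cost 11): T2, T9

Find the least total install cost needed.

This is an integer covering problem.
Choose P and D: together they cover T8, T2, T9 — every target.
Total install cost: 13 + 11 = 24.
No cover costs less than 24.

24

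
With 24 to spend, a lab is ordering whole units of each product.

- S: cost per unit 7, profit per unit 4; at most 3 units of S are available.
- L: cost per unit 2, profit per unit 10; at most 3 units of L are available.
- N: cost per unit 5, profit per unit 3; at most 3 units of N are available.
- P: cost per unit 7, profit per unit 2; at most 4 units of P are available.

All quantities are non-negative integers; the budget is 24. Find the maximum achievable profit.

This is a bounded integer knapsack.
L has the best ratio (10/2); taking only L gives at most 3×10 = 30 (stopped by the supply cap of 3).
Mixing does better — 1×S, 3×L, and 2×N: cost 23 ≤ 24, profit 1·4 + 3·10 + 2·3 = 40.

40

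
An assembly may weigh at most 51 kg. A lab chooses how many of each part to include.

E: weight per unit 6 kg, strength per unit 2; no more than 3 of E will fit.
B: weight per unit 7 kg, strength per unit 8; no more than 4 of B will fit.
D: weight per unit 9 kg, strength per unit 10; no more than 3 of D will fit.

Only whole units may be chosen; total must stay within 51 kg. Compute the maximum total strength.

54

This is a bounded integer knapsack.
Take 3×B and 3×D: weight 48 ≤ 51, strength 3·8 + 3·10 = 54.
No other integer combination yields more.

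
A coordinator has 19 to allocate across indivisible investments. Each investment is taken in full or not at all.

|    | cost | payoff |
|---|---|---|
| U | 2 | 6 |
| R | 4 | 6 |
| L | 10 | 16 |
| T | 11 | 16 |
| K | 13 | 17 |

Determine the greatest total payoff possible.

Take U, R, and K: cost 2 + 4 + 13 = 19 ≤ 19, payoff 6 + 6 + 17 = 29.
No other feasible combination does better.

29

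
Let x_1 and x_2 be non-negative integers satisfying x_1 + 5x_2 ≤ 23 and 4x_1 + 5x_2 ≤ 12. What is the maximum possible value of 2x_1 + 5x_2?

10

Relaxing integrality, the LP optimum is 12.00 at (x_1,x_2) = (0, 2.4), which is not an integer point.
(x_1,x_2)=(0,2): 1·0+5·2=10≤23, 4·0+5·2=10≤12, objective 10.
(x_1,x_2)=(1,1): 1·1+5·1=6≤23, 4·1+5·1=9≤12, objective 7.
(x_1,x_2)=(0,1): 1·0+5·1=5≤23, 4·0+5·1=5≤12, objective 5.
Maximum is 10 at (x_1,x_2)=(0,2).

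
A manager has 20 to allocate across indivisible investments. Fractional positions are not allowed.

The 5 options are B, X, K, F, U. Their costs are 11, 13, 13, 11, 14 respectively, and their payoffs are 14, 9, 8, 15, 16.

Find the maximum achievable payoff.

F: cost 11 ≤ 20, payoff 15.
B: cost 11 ≤ 20, payoff 14.
U: cost 14 ≤ 20, payoff 16.
Best is U with total payoff 16.

16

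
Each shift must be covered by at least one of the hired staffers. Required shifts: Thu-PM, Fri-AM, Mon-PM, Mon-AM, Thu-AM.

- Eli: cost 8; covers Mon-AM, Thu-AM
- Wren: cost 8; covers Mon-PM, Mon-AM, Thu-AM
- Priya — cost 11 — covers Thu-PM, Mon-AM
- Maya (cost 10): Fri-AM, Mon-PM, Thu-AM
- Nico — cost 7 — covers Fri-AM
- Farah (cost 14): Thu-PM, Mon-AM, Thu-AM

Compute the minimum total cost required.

21

This is an integer covering problem.
Choose Priya and Maya: together they cover Thu-PM, Fri-AM, Mon-PM, Mon-AM, Thu-AM — every shift.
Total cost: 11 + 10 = 21.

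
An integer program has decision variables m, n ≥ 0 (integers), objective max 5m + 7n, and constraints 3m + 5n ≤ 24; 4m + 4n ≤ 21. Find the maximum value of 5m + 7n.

Relaxing integrality, the LP optimum is 34.50 at (m,n) = (1.12, 4.12), which is not an integer point.
(m,n)=(1,4): 3·1+5·4=23≤24, 4·1+4·4=20≤21, objective 33.
(m,n)=(2,3): 3·2+5·3=21≤24, 4·2+4·3=20≤21, objective 31.
(m,n)=(0,4): 3·0+5·4=20≤24, 4·0+4·4=16≤21, objective 28.
(m,n)=(1,3): 3·1+5·3=18≤24, 4·1+4·3=16≤21, objective 26.
Maximum is 33 at (m,n)=(1,4).

33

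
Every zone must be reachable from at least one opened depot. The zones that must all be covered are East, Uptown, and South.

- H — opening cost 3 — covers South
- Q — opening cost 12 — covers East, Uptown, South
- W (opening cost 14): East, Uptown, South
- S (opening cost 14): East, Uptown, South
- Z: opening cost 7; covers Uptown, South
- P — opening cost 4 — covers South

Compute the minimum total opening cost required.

This is an integer covering problem.
The greedy cost-per-new-zone heuristic would pick H and Q for 15, but a cheaper cover exists.
Q alone covers East, Uptown, South — every zone.
Total opening cost: 12.
No cover costs less than 12.

12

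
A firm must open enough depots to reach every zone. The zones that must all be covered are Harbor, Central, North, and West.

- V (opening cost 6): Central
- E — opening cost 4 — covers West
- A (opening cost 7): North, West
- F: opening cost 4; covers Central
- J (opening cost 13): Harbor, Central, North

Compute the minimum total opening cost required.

17

This is an integer covering problem.
The greedy cost-per-new-zone heuristic would pick A, F, and J for 24, but a cheaper cover exists.
Choose E and J: together they cover Harbor, Central, North, West — every zone.
Total opening cost: 4 + 13 = 17.
No cover costs less than 17.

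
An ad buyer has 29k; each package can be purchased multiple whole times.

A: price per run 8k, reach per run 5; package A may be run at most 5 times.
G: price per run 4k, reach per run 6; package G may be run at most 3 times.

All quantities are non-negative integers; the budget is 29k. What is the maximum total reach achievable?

28

1×A and 3×G: price 20 ≤ 29, reach 1·5 + 3·6 = 23.
2×A and 3×G: price 28 ≤ 29, reach 2·5 + 3·6 = 28.
Best is 28.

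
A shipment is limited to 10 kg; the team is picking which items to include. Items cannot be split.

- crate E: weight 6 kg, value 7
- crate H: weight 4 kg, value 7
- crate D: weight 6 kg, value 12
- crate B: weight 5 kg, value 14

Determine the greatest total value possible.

21

Allowing fractional choices, the relaxed optimum would be about 24.0, but items are indivisible.
crate B: weight 5 ≤ 10, value 14.
crate H + crate D: weight 4 + 6 = 10 ≤ 10, value 7 + 12 = 19.
crate H + crate B: weight 4 + 5 = 9 ≤ 10, value 7 + 14 = 21.
Best is crate H and crate B with total value 21.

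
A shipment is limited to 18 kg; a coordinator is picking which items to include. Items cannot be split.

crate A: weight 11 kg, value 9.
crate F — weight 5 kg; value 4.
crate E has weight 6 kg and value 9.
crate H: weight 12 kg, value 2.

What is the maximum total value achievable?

crate A + crate F: weight 11 + 5 = 16 ≤ 18, value 9 + 4 = 13.
crate A + crate E: weight 11 + 6 = 17 ≤ 18, value 9 + 9 = 18.
crate F + crate E: weight 5 + 6 = 11 ≤ 18, value 4 + 9 = 13.
Best is crate A and crate E with total value 18.

18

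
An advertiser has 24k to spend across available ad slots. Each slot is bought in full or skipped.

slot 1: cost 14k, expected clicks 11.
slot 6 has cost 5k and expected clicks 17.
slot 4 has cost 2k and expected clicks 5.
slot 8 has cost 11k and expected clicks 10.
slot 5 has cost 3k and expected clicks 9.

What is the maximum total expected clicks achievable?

Treat it as a binary knapsack problem.
Allowing fractional choices, the relaxed optimum would be about 43.4, but ad slots are indivisible.
slot 6 + slot 4 + slot 8 + slot 5: cost 5 + 2 + 11 + 3 = 21 ≤ 24, expected clicks 17 + 5 + 10 + 9 = 41.
slot 1 + slot 6 + slot 5: cost 14 + 5 + 3 = 22 ≤ 24, expected clicks 11 + 17 + 9 = 37.
slot 1 + slot 6 + slot 4 + slot 5: cost 14 + 5 + 2 + 3 = 24 ≤ 24, expected clicks 11 + 17 + 5 + 9 = 42.
Best is slot 1, slot 6, slot 4, and slot 5 with total expected clicks 42.

42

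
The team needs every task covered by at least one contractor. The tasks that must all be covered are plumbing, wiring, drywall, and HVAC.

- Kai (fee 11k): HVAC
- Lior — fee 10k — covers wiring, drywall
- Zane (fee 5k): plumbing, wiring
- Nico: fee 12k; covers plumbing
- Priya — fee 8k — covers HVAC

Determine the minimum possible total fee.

23

Choose Lior, Zane, and Priya: together they cover plumbing, wiring, drywall, HVAC — every task.
Total fee: 10 + 5 + 8 = 23.
No cover costs less than 23.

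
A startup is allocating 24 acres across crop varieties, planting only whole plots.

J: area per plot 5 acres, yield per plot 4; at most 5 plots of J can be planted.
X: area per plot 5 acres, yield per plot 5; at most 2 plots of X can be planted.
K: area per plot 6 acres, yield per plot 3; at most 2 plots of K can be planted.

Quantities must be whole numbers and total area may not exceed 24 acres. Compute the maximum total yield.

18

X has the best ratio (5/5); taking only X gives at most 2×5 = 10 (stopped by the supply cap of 2).
Mixing does better — 2×J and 2×X: area 20 ≤ 24, yield 2·4 + 2·5 = 18.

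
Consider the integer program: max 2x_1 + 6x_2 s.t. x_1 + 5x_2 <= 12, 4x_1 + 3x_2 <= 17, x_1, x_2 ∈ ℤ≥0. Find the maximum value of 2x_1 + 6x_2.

16

Relaxing integrality, the LP optimum is 16.71 at (x_1,x_2) = (2.88, 1.82), which is not an integer point.
(x_1,x_2)=(2,2): 1·2+5·2=12≤12, 4·2+3·2=14≤17, objective 16.
(x_1,x_2)=(1,2): 1·1+5·2=11≤12, 4·1+3·2=10≤17, objective 14.
No feasible integer point exceeds 16.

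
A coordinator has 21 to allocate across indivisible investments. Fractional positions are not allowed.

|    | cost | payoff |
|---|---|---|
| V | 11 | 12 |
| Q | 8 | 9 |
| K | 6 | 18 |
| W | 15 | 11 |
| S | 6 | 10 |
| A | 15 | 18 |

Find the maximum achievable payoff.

37

Take Q, K, and S: cost 8 + 6 + 6 = 20 ≤ 21, payoff 9 + 18 + 10 = 37.
No other feasible combination does better.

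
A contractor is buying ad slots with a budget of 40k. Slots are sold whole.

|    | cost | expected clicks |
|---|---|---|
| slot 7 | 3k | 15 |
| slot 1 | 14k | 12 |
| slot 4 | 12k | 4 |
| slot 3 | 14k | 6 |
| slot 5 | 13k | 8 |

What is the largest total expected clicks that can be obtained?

35

Take slot 7, slot 1, and slot 5: cost 3 + 14 + 13 = 30 ≤ 40, expected clicks 15 + 12 + 8 = 35.
No other feasible combination does better.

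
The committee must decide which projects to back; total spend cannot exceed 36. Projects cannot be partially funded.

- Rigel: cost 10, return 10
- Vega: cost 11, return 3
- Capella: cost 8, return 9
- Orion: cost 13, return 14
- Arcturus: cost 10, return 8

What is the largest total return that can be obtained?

Allowing fractional choices, the relaxed optimum would be about 37.0, but projects are indivisible.
Capella + Orion + Arcturus: cost 8 + 13 + 10 = 31 ≤ 36, return 9 + 14 + 8 = 31.
Rigel + Orion + Arcturus: cost 10 + 13 + 10 = 33 ≤ 36, return 10 + 14 + 8 = 32.
Rigel + Capella + Orion: cost 10 + 8 + 13 = 31 ≤ 36, return 10 + 9 + 14 = 33.
Best is Rigel, Capella, and Orion with total return 33.

33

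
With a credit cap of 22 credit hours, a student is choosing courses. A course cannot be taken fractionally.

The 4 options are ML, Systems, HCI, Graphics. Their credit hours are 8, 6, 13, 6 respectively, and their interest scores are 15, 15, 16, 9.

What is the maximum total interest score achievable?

39

Systems + HCI: credit hours 6 + 13 = 19 ≤ 22, interest score 15 + 16 = 31.
ML + HCI: credit hours 8 + 13 = 21 ≤ 22, interest score 15 + 16 = 31.
ML + Systems + Graphics: credit hours 8 + 6 + 6 = 20 ≤ 22, interest score 15 + 15 + 9 = 39.
Best is ML, Systems, and Graphics with total interest score 39.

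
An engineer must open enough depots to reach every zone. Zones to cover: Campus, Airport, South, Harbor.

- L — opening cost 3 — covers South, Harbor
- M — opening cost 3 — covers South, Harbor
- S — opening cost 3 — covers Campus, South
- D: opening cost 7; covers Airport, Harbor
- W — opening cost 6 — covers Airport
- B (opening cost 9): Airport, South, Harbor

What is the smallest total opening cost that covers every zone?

Choose S and D: together they cover Campus, Airport, South, Harbor — every zone.
Total opening cost: 3 + 7 = 10.

10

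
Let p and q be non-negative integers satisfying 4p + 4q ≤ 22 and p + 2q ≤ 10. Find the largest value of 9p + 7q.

(p,q)=(5,0): 4·5+4·0=20≤22, 1·5+2·0=5≤10, objective 45.
(p,q)=(4,1): 4·4+4·1=20≤22, 1·4+2·1=6≤10, objective 43.
The best lattice point is (5,0), giving 45.

45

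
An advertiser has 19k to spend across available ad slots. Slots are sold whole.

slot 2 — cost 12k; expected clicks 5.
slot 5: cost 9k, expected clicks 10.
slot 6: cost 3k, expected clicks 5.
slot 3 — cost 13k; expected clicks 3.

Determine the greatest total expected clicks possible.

15

Allowing fractional choices, the relaxed optimum would be about 17.9, but ad slots are indivisible.
slot 5: cost 9 ≤ 19, expected clicks 10.
slot 5 + slot 6: cost 9 + 3 = 12 ≤ 19, expected clicks 10 + 5 = 15.
Best is slot 5 and slot 6 with total expected clicks 15.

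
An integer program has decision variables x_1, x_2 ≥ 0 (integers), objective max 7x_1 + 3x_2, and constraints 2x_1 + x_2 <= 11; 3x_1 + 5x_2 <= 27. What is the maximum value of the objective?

(x_1,x_2)=(5,1): 2·5+1·1=11≤11, 3·5+5·1=20≤27, objective 38.
(x_1,x_2)=(5,0): 2·5+1·0=10≤11, 3·5+5·0=15≤27, objective 35.
(x_1,x_2)=(4,2): 2·4+1·2=10≤11, 3·4+5·2=22≤27, objective 34.
(x_1,x_2)=(4,1): 2·4+1·1=9≤11, 3·4+5·1=17≤27, objective 31.
Maximum is 38 at (x_1,x_2)=(5,1).

38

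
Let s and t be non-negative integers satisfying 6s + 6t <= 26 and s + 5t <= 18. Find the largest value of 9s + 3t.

(s,t)=(4,0) is feasible, giving 36.
(s,t)=(3,1) is feasible, giving 30.
The best lattice point is (4,0), giving 36.

36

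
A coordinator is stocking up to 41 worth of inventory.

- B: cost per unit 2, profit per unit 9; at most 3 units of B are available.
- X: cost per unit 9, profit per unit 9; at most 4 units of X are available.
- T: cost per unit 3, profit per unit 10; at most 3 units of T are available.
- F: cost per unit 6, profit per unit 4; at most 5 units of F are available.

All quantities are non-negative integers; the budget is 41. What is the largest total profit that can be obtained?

B has the best ratio (9/2); taking only B gives at most 3×9 = 27 (stopped by the supply cap of 3).
Mixing does better — 3×B, 2×X, 3×T, and 1×F: cost 39 ≤ 41, profit 3·9 + 2·9 + 3·10 + 1·4 = 79.

79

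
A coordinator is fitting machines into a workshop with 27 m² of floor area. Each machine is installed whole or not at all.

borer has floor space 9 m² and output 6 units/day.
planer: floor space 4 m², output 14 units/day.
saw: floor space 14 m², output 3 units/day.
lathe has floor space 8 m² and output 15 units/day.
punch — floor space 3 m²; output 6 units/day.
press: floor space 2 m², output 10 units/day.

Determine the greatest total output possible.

51

planer + lathe + punch + press: floor space 4 + 8 + 3 + 2 = 17 ≤ 27, output 14 + 15 + 6 + 10 = 45.
borer + planer + lathe + punch + press: floor space 9 + 4 + 8 + 3 + 2 = 26 ≤ 27, output 6 + 14 + 15 + 6 + 10 = 51.
Best is borer, planer, lathe, punch, and press with total output 51.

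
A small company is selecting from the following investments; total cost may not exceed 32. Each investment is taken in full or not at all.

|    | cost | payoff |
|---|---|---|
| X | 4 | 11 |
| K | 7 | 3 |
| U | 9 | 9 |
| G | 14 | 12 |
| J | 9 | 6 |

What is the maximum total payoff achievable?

32

Take X, U, and G: cost 4 + 9 + 14 = 27 ≤ 32, payoff 11 + 9 + 12 = 32.
No other feasible combination does better.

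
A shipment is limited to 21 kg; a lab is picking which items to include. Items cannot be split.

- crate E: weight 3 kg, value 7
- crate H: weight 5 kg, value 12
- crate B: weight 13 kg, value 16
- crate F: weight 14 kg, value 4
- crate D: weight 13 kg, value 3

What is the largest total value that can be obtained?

Treat it as a binary knapsack problem.
crate H + crate B: weight 5 + 13 = 18 ≤ 21, value 12 + 16 = 28.
crate E + crate B: weight 3 + 13 = 16 ≤ 21, value 7 + 16 = 23.
crate E + crate H + crate B: weight 3 + 5 + 13 = 21 ≤ 21, value 7 + 12 + 16 = 35.
Best is crate E, crate H, and crate B with total value 35.

35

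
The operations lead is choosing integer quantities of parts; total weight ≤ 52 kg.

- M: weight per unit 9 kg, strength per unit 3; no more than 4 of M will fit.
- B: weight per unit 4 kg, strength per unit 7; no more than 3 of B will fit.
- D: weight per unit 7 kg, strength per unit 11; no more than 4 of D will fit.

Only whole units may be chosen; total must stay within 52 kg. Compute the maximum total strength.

68

B has the best ratio (7/4); taking only B gives at most 3×7 = 21 (stopped by the supply cap of 3).
Mixing does better — 1×M, 3×B, and 4×D: weight 49 ≤ 52, strength 1·3 + 3·7 + 4·11 = 68.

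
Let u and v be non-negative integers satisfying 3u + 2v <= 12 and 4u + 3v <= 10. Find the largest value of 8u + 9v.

Relaxing integrality, the LP optimum is 30.00 at (u,v) = (0, 3.33), which is not an integer point.
(u,v)=(0,3): 3·0+2·3=6≤12, 4·0+3·3=9≤10, objective 27.
(u,v)=(1,2): 3·1+2·2=7≤12, 4·1+3·2=10≤10, objective 26.
(u,v)=(0,2): 3·0+2·2=4≤12, 4·0+3·2=6≤10, objective 18.
No feasible integer point exceeds 27.

27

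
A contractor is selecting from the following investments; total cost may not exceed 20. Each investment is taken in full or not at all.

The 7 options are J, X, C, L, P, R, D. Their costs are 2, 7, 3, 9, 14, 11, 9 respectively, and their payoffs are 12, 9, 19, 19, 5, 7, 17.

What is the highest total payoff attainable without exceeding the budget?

50

J + C + L: cost 2 + 3 + 9 = 14 ≤ 20, payoff 12 + 19 + 19 = 50.
J + L + D: cost 2 + 9 + 9 = 20 ≤ 20, payoff 12 + 19 + 17 = 48.
J + C + D: cost 2 + 3 + 9 = 14 ≤ 20, payoff 12 + 19 + 17 = 48.
Best is J, C, and L with total payoff 50.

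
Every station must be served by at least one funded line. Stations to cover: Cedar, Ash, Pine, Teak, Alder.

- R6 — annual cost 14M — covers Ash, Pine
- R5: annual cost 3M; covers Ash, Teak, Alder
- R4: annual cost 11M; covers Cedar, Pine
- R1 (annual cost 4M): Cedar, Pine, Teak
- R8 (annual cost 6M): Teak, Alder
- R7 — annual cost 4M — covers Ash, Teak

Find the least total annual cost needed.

This is an integer covering problem.
Choose R5 and R1: together they cover Cedar, Ash, Pine, Teak, Alder — every station.
Total annual cost: 3 + 4 = 7.
No cover costs less than 7.

7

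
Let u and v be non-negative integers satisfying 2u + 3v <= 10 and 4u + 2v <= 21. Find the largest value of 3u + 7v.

The continuous relaxation peaks at (0, 3.33) with value 23.33; rounding to a feasible lattice point costs some objective.
(u,v)=(0,3): 2·0+3·3=9≤10, 4·0+2·3=6≤21, objective 21.
(u,v)=(1,2): 2·1+3·2=8≤10, 4·1+2·2=8≤21, objective 17.
The best lattice point is (0,3), giving 21.

21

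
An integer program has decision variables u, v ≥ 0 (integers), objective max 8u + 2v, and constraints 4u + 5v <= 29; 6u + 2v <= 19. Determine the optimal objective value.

24

(u,v)=(3,0): 4·3+5·0=12≤29, 6·3+2·0=18≤19, objective 24.
(u,v)=(2,1): 4·2+5·1=13≤29, 6·2+2·1=14≤19, objective 18.
(u,v)=(2,0): 4·2+5·0=8≤29, 6·2+2·0=12≤19, objective 16.
Maximum is 24 at (u,v)=(3,0).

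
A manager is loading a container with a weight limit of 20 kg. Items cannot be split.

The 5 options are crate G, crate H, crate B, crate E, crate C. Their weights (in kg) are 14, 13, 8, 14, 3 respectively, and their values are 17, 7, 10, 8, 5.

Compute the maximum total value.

22

crate B + crate C: weight 8 + 3 = 11 ≤ 20, value 10 + 5 = 15.
crate G: weight 14 ≤ 20, value 17.
crate G + crate C: weight 14 + 3 = 17 ≤ 20, value 17 + 5 = 22.
Best is crate G and crate C with total value 22.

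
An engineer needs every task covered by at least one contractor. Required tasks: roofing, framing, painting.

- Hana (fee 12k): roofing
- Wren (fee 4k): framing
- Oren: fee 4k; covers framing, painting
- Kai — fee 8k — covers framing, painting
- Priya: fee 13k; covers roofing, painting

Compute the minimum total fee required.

This is a weighted set-cover instance.
Choose Hana and Oren: together they cover roofing, framing, painting — every task.
Total fee: 12 + 4 = 16.
No cover costs less than 16.

16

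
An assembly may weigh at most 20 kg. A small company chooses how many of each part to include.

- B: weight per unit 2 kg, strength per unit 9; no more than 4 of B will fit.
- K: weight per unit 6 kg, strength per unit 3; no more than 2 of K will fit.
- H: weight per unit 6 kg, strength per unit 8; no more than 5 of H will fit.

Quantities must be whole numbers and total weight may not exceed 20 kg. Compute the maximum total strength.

52

This is a bounded integer knapsack.
4×B, 1×K, and 1×H: weight 20 ≤ 20, strength 4·9 + 1·3 + 1·8 = 47.
4×B and 2×H: weight 20 ≤ 20, strength 4·9 + 2·8 = 52.
Best is 52.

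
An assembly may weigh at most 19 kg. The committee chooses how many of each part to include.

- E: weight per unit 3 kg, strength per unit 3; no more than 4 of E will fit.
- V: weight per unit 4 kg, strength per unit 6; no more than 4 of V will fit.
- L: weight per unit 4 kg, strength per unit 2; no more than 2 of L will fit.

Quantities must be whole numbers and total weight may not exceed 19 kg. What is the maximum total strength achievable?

V has the best ratio (6/4); taking only V gives at most 4×6 = 24 (stopped by the weight limit).
Mixing does better — 1×E and 4×V: weight 19 ≤ 19, strength 1·3 + 4·6 = 27.

27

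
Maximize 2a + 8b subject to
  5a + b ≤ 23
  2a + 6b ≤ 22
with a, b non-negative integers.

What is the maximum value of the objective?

(a,b)=(2,3) is feasible, giving 28.
(a,b)=(1,3) is feasible, giving 26.
No feasible integer point exceeds 28.

28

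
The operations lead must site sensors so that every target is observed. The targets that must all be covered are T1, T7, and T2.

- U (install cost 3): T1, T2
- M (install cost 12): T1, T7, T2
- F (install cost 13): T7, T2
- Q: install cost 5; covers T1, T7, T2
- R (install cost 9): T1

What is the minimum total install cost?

5

The greedy cost-per-new-target heuristic would pick U and Q for 8, but a cheaper cover exists.
Q alone covers T1, T7, T2 — every target.
Total install cost: 5.
No cover costs less than 5.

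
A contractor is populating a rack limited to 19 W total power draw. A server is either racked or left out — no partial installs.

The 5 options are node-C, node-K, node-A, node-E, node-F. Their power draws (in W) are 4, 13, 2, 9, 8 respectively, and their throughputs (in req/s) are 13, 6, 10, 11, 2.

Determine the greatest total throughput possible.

34

Take node-C, node-A, and node-E: power draw 4 + 2 + 9 = 15 ≤ 19, throughput 13 + 10 + 11 = 34.
No other feasible combination does better.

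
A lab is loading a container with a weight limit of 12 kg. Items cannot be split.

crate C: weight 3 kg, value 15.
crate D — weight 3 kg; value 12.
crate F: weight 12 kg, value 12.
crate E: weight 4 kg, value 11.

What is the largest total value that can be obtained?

38

Allowing fractional choices, the relaxed optimum would be about 40.0, but items are indivisible.
crate C + crate D + crate E: weight 3 + 3 + 4 = 10 ≤ 12, value 15 + 12 + 11 = 38.
crate C + crate D: weight 3 + 3 = 6 ≤ 12, value 15 + 12 = 27.
crate C + crate E: weight 3 + 4 = 7 ≤ 12, value 15 + 11 = 26.
Best is crate C, crate D, and crate E with total value 38.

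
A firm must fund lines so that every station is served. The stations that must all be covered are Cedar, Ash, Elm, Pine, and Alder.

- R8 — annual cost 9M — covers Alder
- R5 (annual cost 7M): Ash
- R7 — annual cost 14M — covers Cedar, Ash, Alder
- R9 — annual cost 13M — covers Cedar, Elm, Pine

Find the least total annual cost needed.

27

The greedy cost-per-new-station heuristic would pick R9, R5, and R8 for 29, but a cheaper cover exists.
Choose R7 and R9: together they cover Cedar, Ash, Elm, Pine, Alder — every station.
Total annual cost: 14 + 13 = 27.
No cover costs less than 27.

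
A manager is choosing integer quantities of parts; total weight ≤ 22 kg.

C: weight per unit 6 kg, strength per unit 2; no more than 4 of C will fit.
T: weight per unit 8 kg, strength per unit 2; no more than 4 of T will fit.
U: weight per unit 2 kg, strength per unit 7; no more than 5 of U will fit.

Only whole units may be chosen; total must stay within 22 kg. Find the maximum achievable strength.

39

This is a bounded integer knapsack.
U has the best ratio (7/2); taking only U gives at most 5×7 = 35 (stopped by the supply cap of 5).
Mixing does better — 2×C and 5×U: weight 22 ≤ 22, strength 2·2 + 5·7 = 39.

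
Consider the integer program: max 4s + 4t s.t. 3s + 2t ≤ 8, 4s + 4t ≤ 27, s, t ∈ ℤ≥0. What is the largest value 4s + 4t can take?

(s,t)=(0,4): 3·0+2·4=8≤8, 4·0+4·4=16≤27, objective 16.
(s,t)=(0,3): 3·0+2·3=6≤8, 4·0+4·3=12≤27, objective 12.
The best lattice point is (0,4), giving 16.

16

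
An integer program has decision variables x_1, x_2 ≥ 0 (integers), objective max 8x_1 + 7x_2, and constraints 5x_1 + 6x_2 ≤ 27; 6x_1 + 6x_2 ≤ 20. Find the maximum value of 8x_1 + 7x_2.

24

(x_1,x_2)=(3,0): 5·3+6·0=15≤27, 6·3+6·0=18≤20, objective 24.
(x_1,x_2)=(2,1): 5·2+6·1=16≤27, 6·2+6·1=18≤20, objective 23.
(x_1,x_2)=(2,0): 5·2+6·0=10≤27, 6·2+6·0=12≤20, objective 16.
Maximum is 24 at (x_1,x_2)=(3,0).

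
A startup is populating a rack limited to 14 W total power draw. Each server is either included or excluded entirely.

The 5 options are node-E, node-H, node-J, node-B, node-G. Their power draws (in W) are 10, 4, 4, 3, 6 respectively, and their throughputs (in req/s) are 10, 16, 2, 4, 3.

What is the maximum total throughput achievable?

26

Treat it as a binary knapsack problem.
Allowing fractional choices, the relaxed optimum would be about 27.0, but servers are indivisible.
node-H + node-J + node-B: power draw 4 + 4 + 3 = 11 ≤ 14, throughput 16 + 2 + 4 = 22.
node-E + node-H: power draw 10 + 4 = 14 ≤ 14, throughput 10 + 16 = 26.
node-H + node-B + node-G: power draw 4 + 3 + 6 = 13 ≤ 14, throughput 16 + 4 + 3 = 23.
Best is node-E and node-H with total throughput 26.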